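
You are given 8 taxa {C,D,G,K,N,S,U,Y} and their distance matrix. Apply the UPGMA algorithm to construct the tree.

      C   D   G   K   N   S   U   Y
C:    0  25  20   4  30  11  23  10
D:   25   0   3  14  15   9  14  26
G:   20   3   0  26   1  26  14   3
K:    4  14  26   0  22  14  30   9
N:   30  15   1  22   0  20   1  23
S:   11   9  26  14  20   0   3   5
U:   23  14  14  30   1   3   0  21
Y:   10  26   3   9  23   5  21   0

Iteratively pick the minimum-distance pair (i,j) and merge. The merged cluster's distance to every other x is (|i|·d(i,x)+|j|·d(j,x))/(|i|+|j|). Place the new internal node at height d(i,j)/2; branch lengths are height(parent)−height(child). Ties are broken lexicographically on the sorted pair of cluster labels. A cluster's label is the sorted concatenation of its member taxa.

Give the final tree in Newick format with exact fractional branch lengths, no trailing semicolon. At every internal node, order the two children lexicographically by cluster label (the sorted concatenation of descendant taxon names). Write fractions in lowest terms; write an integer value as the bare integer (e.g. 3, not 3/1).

iteration 1: select G,N (d=1); attach at lengths (1/2, 1/2); label the merged cluster GN
  updated: d(C,GN)=25, d(D,GN)=9, d(GN,K)=24, d(GN,S)=23, d(GN,U)=15/2, d(GN,Y)=13
iteration 2: select S,U (d=3); attach at lengths (3/2, 3/2); label the merged cluster SU
  updated: d(C,SU)=17, d(D,SU)=23/2, d(GN,SU)=61/4, d(K,SU)=22, d(SU,Y)=13
iteration 3: select C,K (d=4); attach at lengths (2, 2); label the merged cluster CK
  updated: d(CK,D)=39/2, d(CK,GN)=49/2, d(CK,SU)=39/2, d(CK,Y)=19/2
iteration 4: select D,GN (d=9); attach at lengths (9/2, 4); label the merged cluster DGN
  updated: d(CK,DGN)=137/6, d(DGN,SU)=14, d(DGN,Y)=52/3
iteration 5: select CK,Y (d=19/2); attach at lengths (11/4, 19/4); label the merged cluster CKY
  updated: d(CKY,DGN)=21, d(CKY,SU)=52/3
iteration 6: select DGN,SU (d=14); attach at lengths (5/2, 11/2); label the merged cluster DGNSU
  updated: d(CKY,DGNSU)=293/15
iteration 7: select CKY,DGNSU (d=293/15); attach at lengths (301/60, 83/30); label the merged cluster CDGKNSUY
final tree: (((C:2,K:2):11/4,Y:19/4):301/60,((D:9/2,(G:1/2,N:1/2):4):5/2,(S:3/2,U:3/2):11/2):83/30)
total length: 2387/60

(((C:2,K:2):11/4,Y:19/4):301/60,((D:9/2,(G:1/2,N:1/2):4):5/2,(S:3/2,U:3/2):11/2):83/30)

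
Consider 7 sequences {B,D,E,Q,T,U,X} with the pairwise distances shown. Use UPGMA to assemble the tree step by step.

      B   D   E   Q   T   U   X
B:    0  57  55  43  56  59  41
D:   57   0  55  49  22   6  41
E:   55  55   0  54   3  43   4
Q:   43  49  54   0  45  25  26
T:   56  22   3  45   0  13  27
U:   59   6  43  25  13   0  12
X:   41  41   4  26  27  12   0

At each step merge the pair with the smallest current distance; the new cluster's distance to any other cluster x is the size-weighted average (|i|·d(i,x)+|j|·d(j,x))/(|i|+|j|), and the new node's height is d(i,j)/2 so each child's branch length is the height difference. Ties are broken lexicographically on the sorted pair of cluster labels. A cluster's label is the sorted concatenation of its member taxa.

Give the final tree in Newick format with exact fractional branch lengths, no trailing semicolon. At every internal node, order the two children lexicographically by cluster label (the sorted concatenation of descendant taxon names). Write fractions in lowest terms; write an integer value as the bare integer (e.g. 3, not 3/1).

1. join E+T (d=3) ⇒ ET; edges |E|=3/2, |T|=3/2
  updated: d(B,ET)=111/2, d(D,ET)=77/2, d(ET,Q)=99/2, d(ET,U)=28, d(ET,X)=31/2
2. join D+U (d=6) ⇒ DU; edges |D|=3, |U|=3
  updated: d(B,DU)=58, d(DU,ET)=133/4, d(DU,Q)=37, d(DU,X)=53/2
3. join ET+X (d=31/2) ⇒ ETX; edges |ET|=25/4, |X|=31/4
  updated: d(B,ETX)=152/3, d(DU,ETX)=31, d(ETX,Q)=125/3
4. join DU+ETX (d=31) ⇒ DETUX; edges |DU|=25/2, |ETX|=31/4
  updated: d(B,DETUX)=268/5, d(DETUX,Q)=199/5
5. join DETUX+Q (d=199/5) ⇒ DEQTUX; edges |DETUX|=22/5, |Q|=199/10
  updated: d(B,DEQTUX)=311/6
6. join B+DEQTUX (d=311/6) ⇒ BDEQTUX; edges |B|=311/12, |DEQTUX|=361/60
final tree: (B:311/12,(((D:3,U:3):25/2,((E:3/2,T:3/2):25/4,X:31/4):31/4):22/5,Q:199/10):361/60)
total length: 5969/60

(B:311/12,(((D:3,U:3):25/2,((E:3/2,T:3/2):25/4,X:31/4):31/4):22/5,Q:199/10):361/60)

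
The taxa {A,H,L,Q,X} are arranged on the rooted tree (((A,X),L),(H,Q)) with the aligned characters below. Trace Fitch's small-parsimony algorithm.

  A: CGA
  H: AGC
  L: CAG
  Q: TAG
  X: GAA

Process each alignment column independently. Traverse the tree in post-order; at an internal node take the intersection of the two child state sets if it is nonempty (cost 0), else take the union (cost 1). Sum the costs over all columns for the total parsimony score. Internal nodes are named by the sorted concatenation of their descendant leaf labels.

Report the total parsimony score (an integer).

7

[col 0] AX: children A:{C}, X:{G} ∪→ {C,G}; cost 1
[col 0] ALX: children AX:{C,G}, L:{C} ∩→ {C}; cost 0
[col 0] HQ: children H:{A}, Q:{T} ∪→ {A,T}; cost 1
[col 0] AHLQX: children ALX:{C}, HQ:{A,T} ∪→ {A,C,T}; cost 1
[col 1] AX: children A:{G}, X:{A} ∪→ {A,G}; cost 1
[col 1] ALX: children AX:{A,G}, L:{A} ∩→ {A}; cost 0
[col 1] HQ: children H:{G}, Q:{A} ∪→ {A,G}; cost 1
[col 1] AHLQX: children ALX:{A}, HQ:{A,G} ∩→ {A}; cost 0
[col 2] AX: children A:{A}, X:{A} ∩→ {A}; cost 0
[col 2] ALX: children AX:{A}, L:{G} ∪→ {A,G}; cost 1
[col 2] HQ: children H:{C}, Q:{G} ∪→ {C,G}; cost 1
[col 2] AHLQX: children ALX:{A,G}, HQ:{C,G} ∩→ {G}; cost 0
per-site changes: [3, 2, 2]; total = 7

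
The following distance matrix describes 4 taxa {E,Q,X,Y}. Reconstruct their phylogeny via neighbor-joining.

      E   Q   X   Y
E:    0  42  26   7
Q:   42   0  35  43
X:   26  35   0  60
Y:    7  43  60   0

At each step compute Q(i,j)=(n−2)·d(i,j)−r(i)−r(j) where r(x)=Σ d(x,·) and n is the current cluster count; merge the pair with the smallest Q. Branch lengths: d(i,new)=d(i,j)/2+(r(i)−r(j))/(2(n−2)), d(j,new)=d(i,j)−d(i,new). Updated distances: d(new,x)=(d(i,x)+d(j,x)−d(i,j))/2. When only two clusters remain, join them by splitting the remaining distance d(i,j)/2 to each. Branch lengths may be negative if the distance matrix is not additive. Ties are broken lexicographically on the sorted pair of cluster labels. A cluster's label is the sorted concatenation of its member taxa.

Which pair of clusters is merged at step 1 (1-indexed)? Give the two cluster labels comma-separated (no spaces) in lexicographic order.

step 1: merge (E,Y) at d=7, Q=-171; branch lengths E→-21/4, Y→49/4; new cluster EY
  updated: d(EY,Q)=39, d(EY,X)=79/2
step 2: merge (EY,Q) at d=39, Q=-227/2; branch lengths EY→87/4, Q→69/4; new cluster EQY
  updated: d(EQY,X)=71/4
step 3: merge (EQY,X) at d=71/4; branch lengths EQY→71/8, X→71/8; new cluster EQXY
final tree: (((E:-21/4,Y:49/4):87/4,Q:69/4):71/8,X:71/8)
total length: 255/4

E,Y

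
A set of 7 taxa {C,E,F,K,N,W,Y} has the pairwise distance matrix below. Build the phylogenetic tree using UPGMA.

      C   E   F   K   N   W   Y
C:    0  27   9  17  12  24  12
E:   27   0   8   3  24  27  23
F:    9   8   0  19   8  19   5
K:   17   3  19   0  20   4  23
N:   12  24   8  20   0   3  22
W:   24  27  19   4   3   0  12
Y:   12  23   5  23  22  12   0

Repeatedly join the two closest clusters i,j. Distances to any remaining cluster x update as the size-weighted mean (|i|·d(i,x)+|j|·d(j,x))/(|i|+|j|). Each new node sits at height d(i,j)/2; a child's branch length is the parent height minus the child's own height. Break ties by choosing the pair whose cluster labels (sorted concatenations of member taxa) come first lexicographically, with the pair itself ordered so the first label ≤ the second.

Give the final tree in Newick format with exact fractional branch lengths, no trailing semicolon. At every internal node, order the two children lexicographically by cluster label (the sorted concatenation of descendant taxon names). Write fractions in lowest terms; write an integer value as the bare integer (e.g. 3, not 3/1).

1. join E+K (d=3) ⇒ EK; edges |E|=3/2, |K|=3/2
  updated: d(C,EK)=22, d(EK,F)=27/2, d(EK,N)=22, d(EK,W)=31/2, d(EK,Y)=23
2. join N+W (d=3) ⇒ NW; edges |N|=3/2, |W|=3/2
  updated: d(C,NW)=18, d(EK,NW)=75/4, d(F,NW)=27/2, d(NW,Y)=17
3. join F+Y (d=5) ⇒ FY; edges |F|=5/2, |Y|=5/2
  updated: d(C,FY)=21/2, d(EK,FY)=73/4, d(FY,NW)=61/4
4. join C+FY (d=21/2) ⇒ CFY; edges |C|=21/4, |FY|=11/4
  updated: d(CFY,EK)=39/2, d(CFY,NW)=97/6
5. join CFY+NW (d=97/6) ⇒ CFNWY; edges |CFY|=17/6, |NW|=79/12
  updated: d(CFNWY,EK)=96/5
6. join CFNWY+EK (d=96/5) ⇒ CEFKNWY; edges |CFNWY|=91/60, |EK|=81/10
final tree: (((C:21/4,(F:5/2,Y:5/2):11/4):17/6,(N:3/2,W:3/2):79/12):91/60,(E:3/2,K:3/2):81/10)
total length: 1141/30

(((C:21/4,(F:5/2,Y:5/2):11/4):17/6,(N:3/2,W:3/2):79/12):91/60,(E:3/2,K:3/2):81/10)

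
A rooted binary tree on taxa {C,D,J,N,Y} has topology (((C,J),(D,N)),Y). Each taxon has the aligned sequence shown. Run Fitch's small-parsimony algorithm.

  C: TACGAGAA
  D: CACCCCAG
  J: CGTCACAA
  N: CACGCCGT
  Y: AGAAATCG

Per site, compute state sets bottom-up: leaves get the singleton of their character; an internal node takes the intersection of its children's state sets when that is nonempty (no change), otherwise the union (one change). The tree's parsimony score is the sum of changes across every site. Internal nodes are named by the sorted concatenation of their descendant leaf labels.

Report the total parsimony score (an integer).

[col 0] CJ: children C:{T}, J:{C} ∪→ {C,T}; cost 1
[col 0] DN: children D:{C}, N:{C} ∩→ {C}; cost 0
[col 0] CDJN: children CJ:{C,T}, DN:{C} ∩→ {C}; cost 0
[col 0] CDJNY: children CDJN:{C}, Y:{A} ∪→ {A,C}; cost 1
[col 1] CJ: children C:{A}, J:{G} ∪→ {A,G}; cost 1
[col 1] DN: children D:{A}, N:{A} ∩→ {A}; cost 0
[col 1] CDJN: children CJ:{A,G}, DN:{A} ∩→ {A}; cost 0
[col 1] CDJNY: children CDJN:{A}, Y:{G} ∪→ {A,G}; cost 1
[col 2] CJ: children C:{C}, J:{T} ∪→ {C,T}; cost 1
[col 2] DN: children D:{C}, N:{C} ∩→ {C}; cost 0
[col 2] CDJN: children CJ:{C,T}, DN:{C} ∩→ {C}; cost 0
[col 2] CDJNY: children CDJN:{C}, Y:{A} ∪→ {A,C}; cost 1
[col 3] CJ: children C:{G}, J:{C} ∪→ {C,G}; cost 1
[col 3] DN: children D:{C}, N:{G} ∪→ {C,G}; cost 1
[col 3] CDJN: children CJ:{C,G}, DN:{C,G} ∩→ {C,G}; cost 0
[col 3] CDJNY: children CDJN:{C,G}, Y:{A} ∪→ {A,C,G}; cost 1
[col 4] CJ: children C:{A}, J:{A} ∩→ {A}; cost 0
[col 4] DN: children D:{C}, N:{C} ∩→ {C}; cost 0
[col 4] CDJN: children CJ:{A}, DN:{C} ∪→ {A,C}; cost 1
[col 4] CDJNY: children CDJN:{A,C}, Y:{A} ∩→ {A}; cost 0
[col 5] CJ: children C:{G}, J:{C} ∪→ {C,G}; cost 1
[col 5] DN: children D:{C}, N:{C} ∩→ {C}; cost 0
[col 5] CDJN: children CJ:{C,G}, DN:{C} ∩→ {C}; cost 0
[col 5] CDJNY: children CDJN:{C}, Y:{T} ∪→ {C,T}; cost 1
[col 6] CJ: children C:{A}, J:{A} ∩→ {A}; cost 0
[col 6] DN: children D:{A}, N:{G} ∪→ {A,G}; cost 1
[col 6] CDJN: children CJ:{A}, DN:{A,G} ∩→ {A}; cost 0
[col 6] CDJNY: children CDJN:{A}, Y:{C} ∪→ {A,C}; cost 1
[col 7] CJ: children C:{A}, J:{A} ∩→ {A}; cost 0
[col 7] DN: children D:{G}, N:{T} ∪→ {G,T}; cost 1
[col 7] CDJN: children CJ:{A}, DN:{G,T} ∪→ {A,G,T}; cost 1
[col 7] CDJNY: children CDJN:{A,G,T}, Y:{G} ∩→ {G}; cost 0
per-site changes: [2, 2, 2, 3, 1, 2, 2, 2]; total = 16

16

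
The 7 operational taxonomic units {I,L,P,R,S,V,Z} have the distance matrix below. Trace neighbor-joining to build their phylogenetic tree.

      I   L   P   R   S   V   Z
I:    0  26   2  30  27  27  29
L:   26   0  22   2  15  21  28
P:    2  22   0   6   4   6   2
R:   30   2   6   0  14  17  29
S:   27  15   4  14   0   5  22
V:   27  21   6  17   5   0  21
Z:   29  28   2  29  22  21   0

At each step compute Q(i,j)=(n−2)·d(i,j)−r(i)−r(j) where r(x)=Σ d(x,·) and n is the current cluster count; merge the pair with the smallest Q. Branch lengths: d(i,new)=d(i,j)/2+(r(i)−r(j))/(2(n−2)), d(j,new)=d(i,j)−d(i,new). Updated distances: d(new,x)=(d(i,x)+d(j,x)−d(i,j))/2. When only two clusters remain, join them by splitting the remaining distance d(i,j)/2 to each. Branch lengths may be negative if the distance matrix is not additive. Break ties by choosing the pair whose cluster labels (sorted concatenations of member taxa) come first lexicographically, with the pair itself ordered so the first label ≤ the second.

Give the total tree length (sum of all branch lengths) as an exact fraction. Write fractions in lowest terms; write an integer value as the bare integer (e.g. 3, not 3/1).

339/8

iteration 1: select L,R (d=2, Q=-202); attach at lengths (13/5, -3/5); label the merged cluster LR
  updated: d(I,LR)=27, d(LR,P)=13, d(LR,S)=27/2, d(LR,V)=18, d(LR,Z)=55/2
iteration 2: select I,P (d=2, Q=-131); attach at lengths (93/8, -77/8); label the merged cluster IP
  updated: d(IP,LR)=19, d(IP,S)=29/2, d(IP,V)=31/2, d(IP,Z)=29/2
iteration 3: select IP,Z (d=29/2, Q=-105); attach at lengths (11/3, 65/6); label the merged cluster IPZ
  updated: d(IPZ,LR)=16, d(IPZ,S)=11, d(IPZ,V)=11
iteration 4: select IPZ,LR (d=16, Q=-107/2); attach at lengths (45/8, 83/8); label the merged cluster ILPRZ
  updated: d(ILPRZ,S)=17/4, d(ILPRZ,V)=13/2
iteration 5: select ILPRZ,S (d=17/4, Q=-63/4); attach at lengths (23/8, 11/8); label the merged cluster ILPRSZ
  updated: d(ILPRSZ,V)=29/8
iteration 6: select ILPRSZ,V (d=29/8); attach at lengths (29/16, 29/16); label the merged cluster ILPRSVZ
final tree: (((((I:93/8,P:-77/8):11/3,Z:65/6):45/8,(L:13/5,R:-3/5):83/8):23/8,S:11/8):29/16,V:29/16)
total length: 339/8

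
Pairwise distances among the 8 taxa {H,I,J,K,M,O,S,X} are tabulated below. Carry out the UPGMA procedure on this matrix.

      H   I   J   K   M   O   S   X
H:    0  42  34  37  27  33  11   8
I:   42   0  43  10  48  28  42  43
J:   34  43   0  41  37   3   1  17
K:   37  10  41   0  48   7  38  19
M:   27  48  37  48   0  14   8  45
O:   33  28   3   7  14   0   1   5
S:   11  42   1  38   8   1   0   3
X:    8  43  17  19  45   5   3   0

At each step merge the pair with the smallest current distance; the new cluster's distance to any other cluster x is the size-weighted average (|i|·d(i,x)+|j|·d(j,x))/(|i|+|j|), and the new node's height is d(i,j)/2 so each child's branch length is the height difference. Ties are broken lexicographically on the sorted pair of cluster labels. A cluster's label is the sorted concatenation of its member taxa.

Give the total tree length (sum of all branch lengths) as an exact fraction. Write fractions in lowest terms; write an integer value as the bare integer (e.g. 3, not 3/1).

4111/60

step 1: merge (J,S) at d=1; branch lengths J→1/2, S→1/2; new cluster JS
  updated: d(H,JS)=45/2, d(I,JS)=85/2, d(JS,K)=79/2, d(JS,M)=45/2, d(JS,O)=2, d(JS,X)=10
step 2: merge (JS,O) at d=2; branch lengths JS→1/2, O→1; new cluster JOS
  updated: d(H,JOS)=26, d(I,JOS)=113/3, d(JOS,K)=86/3, d(JOS,M)=59/3, d(JOS,X)=25/3
step 3: merge (H,X) at d=8; branch lengths H→4, X→4; new cluster HX
  updated: d(HX,I)=85/2, d(HX,JOS)=103/6, d(HX,K)=28, d(HX,M)=36
step 4: merge (I,K) at d=10; branch lengths I→5, K→5; new cluster IK
  updated: d(HX,IK)=141/4, d(IK,JOS)=199/6, d(IK,M)=48
step 5: merge (HX,JOS) at d=103/6; branch lengths HX→55/12, JOS→91/12; new cluster HJOSX
  updated: d(HJOSX,IK)=34, d(HJOSX,M)=131/5
step 6: merge (HJOSX,M) at d=131/5; branch lengths HJOSX→271/60, M→131/10; new cluster HJMOSX
  updated: d(HJMOSX,IK)=109/3
step 7: merge (HJMOSX,IK) at d=109/3; branch lengths HJMOSX→76/15, IK→79/6; new cluster HIJKMOSX
final tree: ((((H:4,X:4):55/12,((J:1/2,S:1/2):1/2,O:1):91/12):271/60,M:131/10):76/15,(I:5,K:5):79/6)
total length: 4111/60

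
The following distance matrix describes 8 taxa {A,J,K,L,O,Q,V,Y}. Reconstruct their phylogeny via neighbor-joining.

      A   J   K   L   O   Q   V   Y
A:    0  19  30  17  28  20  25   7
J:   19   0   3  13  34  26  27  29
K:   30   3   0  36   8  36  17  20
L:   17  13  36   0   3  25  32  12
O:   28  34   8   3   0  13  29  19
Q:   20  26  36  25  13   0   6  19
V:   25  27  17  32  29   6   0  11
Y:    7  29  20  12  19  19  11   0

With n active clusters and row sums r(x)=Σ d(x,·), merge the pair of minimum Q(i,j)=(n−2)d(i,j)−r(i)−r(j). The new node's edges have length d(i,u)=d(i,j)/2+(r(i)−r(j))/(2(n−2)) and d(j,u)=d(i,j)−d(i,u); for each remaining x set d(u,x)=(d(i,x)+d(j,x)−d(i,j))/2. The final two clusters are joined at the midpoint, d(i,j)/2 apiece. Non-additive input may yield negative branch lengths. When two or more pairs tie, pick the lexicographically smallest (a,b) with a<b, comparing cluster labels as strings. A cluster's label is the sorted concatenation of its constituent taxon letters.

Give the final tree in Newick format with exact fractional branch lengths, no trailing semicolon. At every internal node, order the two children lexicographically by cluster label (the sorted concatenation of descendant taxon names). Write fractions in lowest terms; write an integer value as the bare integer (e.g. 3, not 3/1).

((((A:71/12,Y:13/12):63/16,(Q:49/16,V:47/16):133/16):47/16,(J:19/12,K:17/12):187/16):129/32,(L:31/20,O:29/20):129/32)

step 1: merge (J,K) at d=3, Q=-283; branch lengths J→19/12, K→17/12; new cluster JK
  updated: d(A,JK)=23, d(JK,L)=23, d(JK,O)=39/2, d(JK,Q)=59/2, d(JK,V)=41/2, d(JK,Y)=23
step 2: merge (L,O) at d=3, Q=-417/2; branch lengths L→31/20, O→29/20; new cluster LO
  updated: d(A,LO)=21, d(JK,LO)=79/4, d(LO,Q)=35/2, d(LO,V)=29, d(LO,Y)=14
step 3: merge (Q,V) at d=6, Q=-319/2; branch lengths Q→49/16, V→47/16; new cluster QV
  updated: d(A,QV)=39/2, d(JK,QV)=22, d(LO,QV)=81/4, d(QV,Y)=12
step 4: merge (A,Y) at d=7, Q=-211/2; branch lengths A→71/12, Y→13/12; new cluster AY
  updated: d(AY,JK)=39/2, d(AY,LO)=14, d(AY,QV)=49/4
step 5: merge (AY,QV) at d=49/4, Q=-303/4; branch lengths AY→63/16, QV→133/16; new cluster AQVY
  updated: d(AQVY,JK)=117/8, d(AQVY,LO)=11
step 6: merge (AQVY,JK) at d=117/8, Q=-363/8; branch lengths AQVY→47/16, JK→187/16; new cluster AJKQVY
  updated: d(AJKQVY,LO)=129/16
step 7: merge (AJKQVY,LO) at d=129/16; branch lengths AJKQVY→129/32, LO→129/32; new cluster AJKLOQVY
final tree: ((((A:71/12,Y:13/12):63/16,(Q:49/16,V:47/16):133/16):47/16,(J:19/12,K:17/12):187/16):129/32,(L:31/20,O:29/20):129/32)
total length: 863/16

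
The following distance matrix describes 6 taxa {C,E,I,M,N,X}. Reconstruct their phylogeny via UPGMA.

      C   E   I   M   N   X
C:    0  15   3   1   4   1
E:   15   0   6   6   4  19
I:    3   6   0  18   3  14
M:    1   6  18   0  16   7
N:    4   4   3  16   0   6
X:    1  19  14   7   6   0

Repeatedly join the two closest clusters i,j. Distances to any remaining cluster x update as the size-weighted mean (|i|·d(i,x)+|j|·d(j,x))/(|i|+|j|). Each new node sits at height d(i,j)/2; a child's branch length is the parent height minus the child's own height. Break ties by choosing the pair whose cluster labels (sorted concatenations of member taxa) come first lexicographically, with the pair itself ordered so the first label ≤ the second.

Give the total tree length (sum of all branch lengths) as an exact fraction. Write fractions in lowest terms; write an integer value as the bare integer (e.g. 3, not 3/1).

319/18

iteration 1: select C,M (d=1); attach at lengths (1/2, 1/2); label the merged cluster CM
  updated: d(CM,E)=21/2, d(CM,I)=21/2, d(CM,N)=10, d(CM,X)=4
iteration 2: select I,N (d=3); attach at lengths (3/2, 3/2); label the merged cluster IN
  updated: d(CM,IN)=41/4, d(E,IN)=5, d(IN,X)=10
iteration 3: select CM,X (d=4); attach at lengths (3/2, 2); label the merged cluster CMX
  updated: d(CMX,E)=40/3, d(CMX,IN)=61/6
iteration 4: select E,IN (d=5); attach at lengths (5/2, 1); label the merged cluster EIN
  updated: d(CMX,EIN)=101/9
iteration 5: select CMX,EIN (d=101/9); attach at lengths (65/18, 28/9); label the merged cluster CEIMNX
final tree: (((C:1/2,M:1/2):3/2,X:2):65/18,(E:5/2,(I:3/2,N:3/2):1):28/9)
total length: 319/18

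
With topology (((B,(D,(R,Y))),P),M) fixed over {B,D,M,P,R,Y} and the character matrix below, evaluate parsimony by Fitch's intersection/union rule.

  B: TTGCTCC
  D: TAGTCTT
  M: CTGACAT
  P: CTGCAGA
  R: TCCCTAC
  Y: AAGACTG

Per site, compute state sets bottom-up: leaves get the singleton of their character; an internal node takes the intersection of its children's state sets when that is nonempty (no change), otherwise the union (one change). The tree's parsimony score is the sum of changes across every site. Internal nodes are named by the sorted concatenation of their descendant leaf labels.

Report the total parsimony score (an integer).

RY@0: {T} ∪ {A} = {A,T} (union, +1)
DRY@0: {T} ∩ {A,T} = {T} (intersection, +0)
BDRY@0: {T} ∩ {T} = {T} (intersection, +0)
BDPRY@0: {T} ∪ {C} = {C,T} (union, +1)
BDMPRY@0: {C,T} ∩ {C} = {C} (intersection, +0)
RY@1: {C} ∪ {A} = {A,C} (union, +1)
DRY@1: {A} ∩ {A,C} = {A} (intersection, +0)
BDRY@1: {T} ∪ {A} = {A,T} (union, +1)
BDPRY@1: {A,T} ∩ {T} = {T} (intersection, +0)
BDMPRY@1: {T} ∩ {T} = {T} (intersection, +0)
RY@2: {C} ∪ {G} = {C,G} (union, +1)
DRY@2: {G} ∩ {C,G} = {G} (intersection, +0)
BDRY@2: {G} ∩ {G} = {G} (intersection, +0)
BDPRY@2: {G} ∩ {G} = {G} (intersection, +0)
BDMPRY@2: {G} ∩ {G} = {G} (intersection, +0)
RY@3: {C} ∪ {A} = {A,C} (union, +1)
DRY@3: {T} ∪ {A,C} = {A,C,T} (union, +1)
BDRY@3: {C} ∩ {A,C,T} = {C} (intersection, +0)
BDPRY@3: {C} ∩ {C} = {C} (intersection, +0)
BDMPRY@3: {C} ∪ {A} = {A,C} (union, +1)
RY@4: {T} ∪ {C} = {C,T} (union, +1)
DRY@4: {C} ∩ {C,T} = {C} (intersection, +0)
BDRY@4: {T} ∪ {C} = {C,T} (union, +1)
BDPRY@4: {C,T} ∪ {A} = {A,C,T} (union, +1)
BDMPRY@4: {A,C,T} ∩ {C} = {C} (intersection, +0)
RY@5: {A} ∪ {T} = {A,T} (union, +1)
DRY@5: {T} ∩ {A,T} = {T} (intersection, +0)
BDRY@5: {C} ∪ {T} = {C,T} (union, +1)
BDPRY@5: {C,T} ∪ {G} = {C,G,T} (union, +1)
BDMPRY@5: {C,G,T} ∪ {A} = {A,C,G,T} (union, +1)
RY@6: {C} ∪ {G} = {C,G} (union, +1)
DRY@6: {T} ∪ {C,G} = {C,G,T} (union, +1)
BDRY@6: {C} ∩ {C,G,T} = {C} (intersection, +0)
BDPRY@6: {C} ∪ {A} = {A,C} (union, +1)
BDMPRY@6: {A,C} ∪ {T} = {A,C,T} (union, +1)
per-site changes: [2, 2, 1, 3, 3, 4, 4]; total = 19

19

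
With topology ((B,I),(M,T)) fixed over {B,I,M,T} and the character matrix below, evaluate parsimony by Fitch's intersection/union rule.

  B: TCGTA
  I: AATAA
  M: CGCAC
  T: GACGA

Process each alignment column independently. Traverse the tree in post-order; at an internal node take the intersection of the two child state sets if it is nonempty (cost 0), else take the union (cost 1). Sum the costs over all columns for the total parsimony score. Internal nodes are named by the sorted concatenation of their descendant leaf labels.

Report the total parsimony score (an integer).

10

BI@0: {T} ∪ {A} = {A,T} (union, +1)
MT@0: {C} ∪ {G} = {C,G} (union, +1)
BIMT@0: {A,T} ∪ {C,G} = {A,C,G,T} (union, +1)
BI@1: {C} ∪ {A} = {A,C} (union, +1)
MT@1: {G} ∪ {A} = {A,G} (union, +1)
BIMT@1: {A,C} ∩ {A,G} = {A} (intersection, +0)
BI@2: {G} ∪ {T} = {G,T} (union, +1)
MT@2: {C} ∩ {C} = {C} (intersection, +0)
BIMT@2: {G,T} ∪ {C} = {C,G,T} (union, +1)
BI@3: {T} ∪ {A} = {A,T} (union, +1)
MT@3: {A} ∪ {G} = {A,G} (union, +1)
BIMT@3: {A,T} ∩ {A,G} = {A} (intersection, +0)
BI@4: {A} ∩ {A} = {A} (intersection, +0)
MT@4: {C} ∪ {A} = {A,C} (union, +1)
BIMT@4: {A} ∩ {A,C} = {A} (intersection, +0)
per-site changes: [3, 2, 2, 2, 1]; total = 10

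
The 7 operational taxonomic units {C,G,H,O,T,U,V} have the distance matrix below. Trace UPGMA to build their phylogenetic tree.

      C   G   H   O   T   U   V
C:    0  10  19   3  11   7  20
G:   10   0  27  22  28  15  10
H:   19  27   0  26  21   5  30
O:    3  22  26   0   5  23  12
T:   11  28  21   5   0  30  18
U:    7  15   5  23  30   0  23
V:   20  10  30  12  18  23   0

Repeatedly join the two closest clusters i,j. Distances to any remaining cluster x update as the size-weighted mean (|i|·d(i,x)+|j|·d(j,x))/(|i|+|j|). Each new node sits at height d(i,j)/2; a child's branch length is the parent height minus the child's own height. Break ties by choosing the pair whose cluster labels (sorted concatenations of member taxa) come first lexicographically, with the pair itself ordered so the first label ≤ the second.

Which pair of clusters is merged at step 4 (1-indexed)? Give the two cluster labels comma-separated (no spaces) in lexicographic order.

G,V

iteration 1: select C,O (d=3); attach at lengths (3/2, 3/2); label the merged cluster CO
  updated: d(CO,G)=16, d(CO,H)=45/2, d(CO,T)=8, d(CO,U)=15, d(CO,V)=16
iteration 2: select H,U (d=5); attach at lengths (5/2, 5/2); label the merged cluster HU
  updated: d(CO,HU)=75/4, d(G,HU)=21, d(HU,T)=51/2, d(HU,V)=53/2
iteration 3: select CO,T (d=8); attach at lengths (5/2, 4); label the merged cluster COT
  updated: d(COT,G)=20, d(COT,HU)=21, d(COT,V)=50/3
iteration 4: select G,V (d=10); attach at lengths (5, 5); label the merged cluster GV
  updated: d(COT,GV)=55/3, d(GV,HU)=95/4
iteration 5: select COT,GV (d=55/3); attach at lengths (31/6, 25/6); label the merged cluster CGOTV
  updated: d(CGOTV,HU)=221/10
iteration 6: select CGOTV,HU (d=221/10); attach at lengths (113/60, 171/20); label the merged cluster CGHOTUV
final tree: ((((C:3/2,O:3/2):5/2,T:4):31/6,(G:5,V:5):25/6):113/60,(H:5/2,U:5/2):171/20)
total length: 664/15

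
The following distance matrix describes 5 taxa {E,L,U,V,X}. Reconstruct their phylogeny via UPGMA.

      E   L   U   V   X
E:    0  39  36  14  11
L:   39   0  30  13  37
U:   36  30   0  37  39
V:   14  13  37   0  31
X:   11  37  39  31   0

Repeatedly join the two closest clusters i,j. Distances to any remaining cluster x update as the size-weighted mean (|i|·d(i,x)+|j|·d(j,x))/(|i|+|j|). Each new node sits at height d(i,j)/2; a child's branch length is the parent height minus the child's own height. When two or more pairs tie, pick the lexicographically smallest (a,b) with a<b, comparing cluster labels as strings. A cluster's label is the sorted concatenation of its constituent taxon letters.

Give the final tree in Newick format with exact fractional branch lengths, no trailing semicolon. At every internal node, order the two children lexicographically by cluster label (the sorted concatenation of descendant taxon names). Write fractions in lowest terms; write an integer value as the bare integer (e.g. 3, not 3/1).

(((E:11/2,X:11/2):77/8,(L:13/2,V:13/2):69/8):21/8,U:71/4)

step 1: merge (E,X) at d=11; branch lengths E→11/2, X→11/2; new cluster EX
  updated: d(EX,L)=38, d(EX,U)=75/2, d(EX,V)=45/2
step 2: merge (L,V) at d=13; branch lengths L→13/2, V→13/2; new cluster LV
  updated: d(EX,LV)=121/4, d(LV,U)=67/2
step 3: merge (EX,LV) at d=121/4; branch lengths EX→77/8, LV→69/8; new cluster ELVX
  updated: d(ELVX,U)=71/2
step 4: merge (ELVX,U) at d=71/2; branch lengths ELVX→21/8, U→71/4; new cluster ELUVX
final tree: (((E:11/2,X:11/2):77/8,(L:13/2,V:13/2):69/8):21/8,U:71/4)
total length: 501/8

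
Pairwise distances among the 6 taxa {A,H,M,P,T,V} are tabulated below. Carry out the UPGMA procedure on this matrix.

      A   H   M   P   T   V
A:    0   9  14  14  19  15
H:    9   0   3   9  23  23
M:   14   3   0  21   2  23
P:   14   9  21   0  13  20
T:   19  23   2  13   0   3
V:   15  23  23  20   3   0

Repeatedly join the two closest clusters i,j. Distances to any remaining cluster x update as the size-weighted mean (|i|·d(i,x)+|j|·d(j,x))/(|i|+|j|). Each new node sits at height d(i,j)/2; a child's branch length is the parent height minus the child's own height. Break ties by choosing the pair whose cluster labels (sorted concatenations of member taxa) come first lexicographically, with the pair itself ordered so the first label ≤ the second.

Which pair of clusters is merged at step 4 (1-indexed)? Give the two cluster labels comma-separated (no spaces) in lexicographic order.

MT,V

step 1: merge (M,T) at d=2; branch lengths M→1, T→1; new cluster MT
  updated: d(A,MT)=33/2, d(H,MT)=13, d(MT,P)=17, d(MT,V)=13
step 2: merge (A,H) at d=9; branch lengths A→9/2, H→9/2; new cluster AH
  updated: d(AH,MT)=59/4, d(AH,P)=23/2, d(AH,V)=19
step 3: merge (AH,P) at d=23/2; branch lengths AH→5/4, P→23/4; new cluster AHP
  updated: d(AHP,MT)=31/2, d(AHP,V)=58/3
step 4: merge (MT,V) at d=13; branch lengths MT→11/2, V→13/2; new cluster MTV
  updated: d(AHP,MTV)=151/9
step 5: merge (AHP,MTV) at d=151/9; branch lengths AHP→95/36, MTV→17/9; new cluster AHMPTV
final tree: (((A:9/2,H:9/2):5/4,P:23/4):95/36,((M:1,T:1):11/2,V:13/2):17/9)
total length: 1243/36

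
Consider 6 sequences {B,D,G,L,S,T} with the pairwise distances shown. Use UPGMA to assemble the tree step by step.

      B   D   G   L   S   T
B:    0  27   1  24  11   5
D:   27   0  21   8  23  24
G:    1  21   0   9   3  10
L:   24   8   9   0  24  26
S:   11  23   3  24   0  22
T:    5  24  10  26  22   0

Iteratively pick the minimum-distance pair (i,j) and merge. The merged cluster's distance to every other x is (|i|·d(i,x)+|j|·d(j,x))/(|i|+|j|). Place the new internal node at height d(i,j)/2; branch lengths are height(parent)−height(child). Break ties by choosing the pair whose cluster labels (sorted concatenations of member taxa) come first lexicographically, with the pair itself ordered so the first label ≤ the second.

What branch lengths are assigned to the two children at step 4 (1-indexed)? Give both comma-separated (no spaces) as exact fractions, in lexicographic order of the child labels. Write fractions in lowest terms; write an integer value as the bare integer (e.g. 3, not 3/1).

8/3,37/6

step 1: merge (B,G) at d=1; branch lengths B→1/2, G→1/2; new cluster BG
  updated: d(BG,D)=24, d(BG,L)=33/2, d(BG,S)=7, d(BG,T)=15/2
step 2: merge (BG,S) at d=7; branch lengths BG→3, S→7/2; new cluster BGS
  updated: d(BGS,D)=71/3, d(BGS,L)=19, d(BGS,T)=37/3
step 3: merge (D,L) at d=8; branch lengths D→4, L→4; new cluster DL
  updated: d(BGS,DL)=64/3, d(DL,T)=25
step 4: merge (BGS,T) at d=37/3; branch lengths BGS→8/3, T→37/6; new cluster BGST
  updated: d(BGST,DL)=89/4
step 5: merge (BGST,DL) at d=89/4; branch lengths BGST→119/24, DL→57/8; new cluster BDGLST
final tree: ((((B:1/2,G:1/2):3,S:7/2):8/3,T:37/6):119/24,(D:4,L:4):57/8)
total length: 437/12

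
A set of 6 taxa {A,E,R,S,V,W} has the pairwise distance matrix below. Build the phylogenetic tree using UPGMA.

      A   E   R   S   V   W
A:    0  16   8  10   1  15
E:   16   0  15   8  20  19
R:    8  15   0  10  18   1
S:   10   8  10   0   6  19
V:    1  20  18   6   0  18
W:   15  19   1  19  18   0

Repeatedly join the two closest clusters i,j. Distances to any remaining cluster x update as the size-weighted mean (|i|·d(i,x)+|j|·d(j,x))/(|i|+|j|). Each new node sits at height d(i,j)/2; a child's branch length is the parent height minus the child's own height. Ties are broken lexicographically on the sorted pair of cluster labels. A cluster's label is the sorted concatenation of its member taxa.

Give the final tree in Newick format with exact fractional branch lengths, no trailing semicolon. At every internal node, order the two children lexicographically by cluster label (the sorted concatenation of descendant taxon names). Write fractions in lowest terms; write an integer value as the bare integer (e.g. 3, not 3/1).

((((A:1/2,V:1/2):7/2,S:4):10/3,E:22/3):7/24,(R:1/2,W:1/2):57/8)

iteration 1: select A,V (d=1); attach at lengths (1/2, 1/2); label the merged cluster AV
  updated: d(AV,E)=18, d(AV,R)=13, d(AV,S)=8, d(AV,W)=33/2
iteration 2: select R,W (d=1); attach at lengths (1/2, 1/2); label the merged cluster RW
  updated: d(AV,RW)=59/4, d(E,RW)=17, d(RW,S)=29/2
iteration 3: select AV,S (d=8); attach at lengths (7/2, 4); label the merged cluster ASV
  updated: d(ASV,E)=44/3, d(ASV,RW)=44/3
iteration 4: select ASV,E (d=44/3); attach at lengths (10/3, 22/3); label the merged cluster AESV
  updated: d(AESV,RW)=61/4
iteration 5: select AESV,RW (d=61/4); attach at lengths (7/24, 57/8); label the merged cluster AERSVW
final tree: ((((A:1/2,V:1/2):7/2,S:4):10/3,E:22/3):7/24,(R:1/2,W:1/2):57/8)
total length: 331/12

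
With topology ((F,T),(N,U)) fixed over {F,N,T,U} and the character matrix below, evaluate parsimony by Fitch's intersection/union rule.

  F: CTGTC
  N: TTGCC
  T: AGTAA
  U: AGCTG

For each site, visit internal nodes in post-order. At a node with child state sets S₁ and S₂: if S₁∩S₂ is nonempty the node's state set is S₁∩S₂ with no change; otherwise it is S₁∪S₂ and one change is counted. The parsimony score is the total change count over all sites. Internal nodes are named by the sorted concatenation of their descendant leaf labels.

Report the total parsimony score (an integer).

FT@0: {C} ∪ {A} = {A,C} (union, +1)
NU@0: {T} ∪ {A} = {A,T} (union, +1)
FNTU@0: {A,C} ∩ {A,T} = {A} (intersection, +0)
FT@1: {T} ∪ {G} = {G,T} (union, +1)
NU@1: {T} ∪ {G} = {G,T} (union, +1)
FNTU@1: {G,T} ∩ {G,T} = {G,T} (intersection, +0)
FT@2: {G} ∪ {T} = {G,T} (union, +1)
NU@2: {G} ∪ {C} = {C,G} (union, +1)
FNTU@2: {G,T} ∩ {C,G} = {G} (intersection, +0)
FT@3: {T} ∪ {A} = {A,T} (union, +1)
NU@3: {C} ∪ {T} = {C,T} (union, +1)
FNTU@3: {A,T} ∩ {C,T} = {T} (intersection, +0)
FT@4: {C} ∪ {A} = {A,C} (union, +1)
NU@4: {C} ∪ {G} = {C,G} (union, +1)
FNTU@4: {A,C} ∩ {C,G} = {C} (intersection, +0)
per-site changes: [2, 2, 2, 2, 2]; total = 10

10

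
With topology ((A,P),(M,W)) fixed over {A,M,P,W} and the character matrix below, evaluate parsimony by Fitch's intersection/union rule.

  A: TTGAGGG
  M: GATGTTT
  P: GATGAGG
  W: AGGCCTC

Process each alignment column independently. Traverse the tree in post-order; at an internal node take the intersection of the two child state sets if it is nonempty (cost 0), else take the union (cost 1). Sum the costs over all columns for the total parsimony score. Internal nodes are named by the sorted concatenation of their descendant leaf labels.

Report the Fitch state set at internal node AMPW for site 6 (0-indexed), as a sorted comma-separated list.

C,G,T

AP@0: {T} ∪ {G} = {G,T} (union, +1)
MW@0: {G} ∪ {A} = {A,G} (union, +1)
AMPW@0: {G,T} ∩ {A,G} = {G} (intersection, +0)
AP@1: {T} ∪ {A} = {A,T} (union, +1)
MW@1: {A} ∪ {G} = {A,G} (union, +1)
AMPW@1: {A,T} ∩ {A,G} = {A} (intersection, +0)
AP@2: {G} ∪ {T} = {G,T} (union, +1)
MW@2: {T} ∪ {G} = {G,T} (union, +1)
AMPW@2: {G,T} ∩ {G,T} = {G,T} (intersection, +0)
AP@3: {A} ∪ {G} = {A,G} (union, +1)
MW@3: {G} ∪ {C} = {C,G} (union, +1)
AMPW@3: {A,G} ∩ {C,G} = {G} (intersection, +0)
AP@4: {G} ∪ {A} = {A,G} (union, +1)
MW@4: {T} ∪ {C} = {C,T} (union, +1)
AMPW@4: {A,G} ∪ {C,T} = {A,C,G,T} (union, +1)
AP@5: {G} ∩ {G} = {G} (intersection, +0)
MW@5: {T} ∩ {T} = {T} (intersection, +0)
AMPW@5: {G} ∪ {T} = {G,T} (union, +1)
AP@6: {G} ∩ {G} = {G} (intersection, +0)
MW@6: {T} ∪ {C} = {C,T} (union, +1)
AMPW@6: {G} ∪ {C,T} = {C,G,T} (union, +1)
per-site changes: [2, 2, 2, 2, 3, 1, 2]; total = 14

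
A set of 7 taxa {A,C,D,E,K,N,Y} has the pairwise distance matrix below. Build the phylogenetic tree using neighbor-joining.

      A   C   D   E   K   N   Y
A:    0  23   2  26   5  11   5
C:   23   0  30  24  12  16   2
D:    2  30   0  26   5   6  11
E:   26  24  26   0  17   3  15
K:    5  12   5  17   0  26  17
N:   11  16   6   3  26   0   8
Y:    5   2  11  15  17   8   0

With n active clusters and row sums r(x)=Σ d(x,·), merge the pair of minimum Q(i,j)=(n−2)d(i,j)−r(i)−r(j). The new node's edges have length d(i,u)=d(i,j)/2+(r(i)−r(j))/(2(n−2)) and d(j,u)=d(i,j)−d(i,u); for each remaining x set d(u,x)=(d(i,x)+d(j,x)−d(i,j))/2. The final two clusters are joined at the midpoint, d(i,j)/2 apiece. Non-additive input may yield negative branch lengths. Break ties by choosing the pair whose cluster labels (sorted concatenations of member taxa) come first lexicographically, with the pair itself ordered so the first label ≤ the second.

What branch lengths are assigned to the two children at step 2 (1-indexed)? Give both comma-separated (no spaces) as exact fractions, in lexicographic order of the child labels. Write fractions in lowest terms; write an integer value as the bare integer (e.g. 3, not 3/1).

step 1: merge (E,N) at d=3, Q=-166; branch lengths E→28/5, N→-13/5; new cluster EN
  updated: d(A,EN)=17, d(C,EN)=37/2, d(D,EN)=29/2, d(EN,K)=20, d(EN,Y)=10
step 2: merge (C,Y) at d=2, Q=-245/2; branch lengths C→97/16, Y→-65/16; new cluster CY
  updated: d(A,CY)=13, d(CY,D)=39/2, d(CY,EN)=53/4, d(CY,K)=27/2
step 3: merge (CY,EN) at d=53/4, Q=-337/4; branch lengths CY→137/24, EN→181/24; new cluster CENY
  updated: d(A,CENY)=67/8, d(CENY,D)=83/8, d(CENY,K)=81/8
step 4: merge (A,D) at d=2, Q=-115/4; branch lengths A→1/2, D→3/2; new cluster AD
  updated: d(AD,CENY)=67/8, d(AD,K)=4
step 5: merge (AD,CENY) at d=67/8, Q=-45/2; branch lengths AD→9/8, CENY→29/4; new cluster ACDENY
  updated: d(ACDENY,K)=23/8
step 6: merge (ACDENY,K) at d=23/8; branch lengths ACDENY→23/16, K→23/16; new cluster ACDEKNY
final tree: (((A:1/2,D:3/2):9/8,((C:97/16,Y:-65/16):137/24,(E:28/5,N:-13/5):181/24):29/4):23/16,K:23/16)
total length: 63/2

97/16,-65/16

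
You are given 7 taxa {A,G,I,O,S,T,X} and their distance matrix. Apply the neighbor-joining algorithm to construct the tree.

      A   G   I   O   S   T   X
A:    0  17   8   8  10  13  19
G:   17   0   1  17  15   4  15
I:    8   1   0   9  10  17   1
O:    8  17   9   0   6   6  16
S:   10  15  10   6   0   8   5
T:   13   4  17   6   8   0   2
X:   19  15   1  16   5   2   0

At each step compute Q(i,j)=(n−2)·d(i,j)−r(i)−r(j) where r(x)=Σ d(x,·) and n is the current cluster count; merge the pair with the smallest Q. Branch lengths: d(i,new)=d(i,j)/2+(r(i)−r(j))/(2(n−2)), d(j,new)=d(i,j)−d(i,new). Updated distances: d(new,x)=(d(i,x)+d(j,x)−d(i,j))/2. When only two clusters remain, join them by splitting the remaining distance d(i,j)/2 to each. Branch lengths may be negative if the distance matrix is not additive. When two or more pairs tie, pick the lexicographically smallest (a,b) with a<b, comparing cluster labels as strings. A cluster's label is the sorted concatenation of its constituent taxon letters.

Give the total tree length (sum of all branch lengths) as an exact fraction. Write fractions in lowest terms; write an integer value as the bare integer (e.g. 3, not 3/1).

step 1: merge (G,I) at d=1, Q=-110; branch lengths G→14/5, I→-9/5; new cluster GI
  updated: d(A,GI)=12, d(GI,O)=25/2, d(GI,S)=12, d(GI,T)=10, d(GI,X)=15/2
step 2: merge (T,X) at d=2, Q=-161/2; branch lengths T→-5/16, X→37/16; new cluster TX
  updated: d(A,TX)=15, d(GI,TX)=31/4, d(O,TX)=10, d(S,TX)=11/2
step 3: merge (GI,TX) at d=31/4, Q=-237/4; branch lengths GI→39/8, TX→23/8; new cluster GITX
  updated: d(A,GITX)=77/8, d(GITX,O)=59/8, d(GITX,S)=39/8
step 4: merge (A,O) at d=8, Q=-33; branch lengths A→89/16, O→39/16; new cluster AO
  updated: d(AO,GITX)=9/2, d(AO,S)=4
step 5: merge (AO,GITX) at d=9/2, Q=-107/8; branch lengths AO→29/16, GITX→43/16; new cluster AGIOTX
  updated: d(AGIOTX,S)=35/16
step 6: merge (AGIOTX,S) at d=35/16; branch lengths AGIOTX→35/32, S→35/32; new cluster AGIOSTX
final tree: (((A:89/16,O:39/16):29/16,((G:14/5,I:-9/5):39/8,(T:-5/16,X:37/16):23/8):43/16):35/32,S:35/32)
total length: 407/16

407/16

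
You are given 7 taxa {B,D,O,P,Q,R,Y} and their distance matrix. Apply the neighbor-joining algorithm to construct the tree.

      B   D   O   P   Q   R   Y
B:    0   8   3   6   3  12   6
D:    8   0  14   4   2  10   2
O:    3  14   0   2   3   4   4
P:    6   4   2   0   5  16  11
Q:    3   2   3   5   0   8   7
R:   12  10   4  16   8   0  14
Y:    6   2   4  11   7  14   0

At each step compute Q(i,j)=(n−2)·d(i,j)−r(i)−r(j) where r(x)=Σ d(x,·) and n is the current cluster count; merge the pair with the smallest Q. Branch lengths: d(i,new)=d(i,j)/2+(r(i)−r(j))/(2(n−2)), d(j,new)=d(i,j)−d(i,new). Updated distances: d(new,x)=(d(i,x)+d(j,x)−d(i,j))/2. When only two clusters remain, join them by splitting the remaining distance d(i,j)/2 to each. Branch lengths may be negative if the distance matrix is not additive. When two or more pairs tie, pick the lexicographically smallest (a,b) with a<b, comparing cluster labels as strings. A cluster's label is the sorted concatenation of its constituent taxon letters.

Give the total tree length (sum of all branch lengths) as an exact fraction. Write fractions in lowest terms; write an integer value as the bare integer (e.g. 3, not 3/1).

iteration 1: select D,Y (d=2, Q=-74); attach at lengths (3/5, 7/5); label the merged cluster DY
  updated: d(B,DY)=6, d(DY,O)=8, d(DY,P)=13/2, d(DY,Q)=7/2, d(DY,R)=11
iteration 2: select O,R (d=4, Q=-55); attach at lengths (-15/8, 47/8); label the merged cluster OR
  updated: d(B,OR)=11/2, d(DY,OR)=15/2, d(OR,P)=7, d(OR,Q)=7/2
iteration 3: select DY,P (d=13/2, Q=-57/2); attach at lengths (37/12, 41/12); label the merged cluster DPY
  updated: d(B,DPY)=11/4, d(DPY,OR)=4, d(DPY,Q)=1
iteration 4: select B,DPY (d=11/4, Q=-27/2); attach at lengths (9/4, 1/2); label the merged cluster BDPY
  updated: d(BDPY,OR)=27/8, d(BDPY,Q)=5/8
iteration 5: select BDPY,OR (d=27/8, Q=-15/2); attach at lengths (1/4, 25/8); label the merged cluster BDOPRY
  updated: d(BDOPRY,Q)=3/8
iteration 6: select BDOPRY,Q (d=3/8); attach at lengths (3/16, 3/16); label the merged cluster BDOPQRY
final tree: (((B:9/4,((D:3/5,Y:7/5):37/12,P:41/12):1/2):1/4,(O:-15/8,R:47/8):25/8):3/16,Q:3/16)
total length: 19

19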